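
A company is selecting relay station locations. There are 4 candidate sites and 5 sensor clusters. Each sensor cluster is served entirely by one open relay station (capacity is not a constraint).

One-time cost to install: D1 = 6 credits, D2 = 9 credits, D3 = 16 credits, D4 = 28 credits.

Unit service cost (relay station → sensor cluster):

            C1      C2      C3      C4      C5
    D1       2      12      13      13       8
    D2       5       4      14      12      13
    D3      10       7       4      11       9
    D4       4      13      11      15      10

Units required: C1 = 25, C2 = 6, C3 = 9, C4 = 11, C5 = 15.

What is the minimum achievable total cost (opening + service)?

For any fixed open set, each sensor cluster goes to its cheapest open site; total = fixed + service.
{D1, D2, D3}: C1→D1 2·25=50, C2→D2 4·6=24, C3→D3 4·9=36, C4→D3 11·11=121, C5→D1 8·15=120. Service 351; fixed 31; total 382.
{D1, D3}: C1→D1 2·25=50, C2→D3 7·6=42, C3→D3 4·9=36, C4→D3 11·11=121, C5→D1 8·15=120. Service 369; fixed 22; total 391.
{D1, D2, D3, D4}: C1→D1 2·25=50, C2→D2 4·6=24, C3→D3 4·9=36, C4→D3 11·11=121, C5→D1 8·15=120. Service 351; fixed 59; total 410.
{D1}: C1→D1 2·25=50, C2→D1 12·6=72, C3→D1 13·9=117, C4→D1 13·11=143, C5→D1 8·15=120. Service 502; fixed 6; total 508.
(All 15 nonempty subsets were checked; D1, D2 and D3 is lowest.)

Minimum total cost: 382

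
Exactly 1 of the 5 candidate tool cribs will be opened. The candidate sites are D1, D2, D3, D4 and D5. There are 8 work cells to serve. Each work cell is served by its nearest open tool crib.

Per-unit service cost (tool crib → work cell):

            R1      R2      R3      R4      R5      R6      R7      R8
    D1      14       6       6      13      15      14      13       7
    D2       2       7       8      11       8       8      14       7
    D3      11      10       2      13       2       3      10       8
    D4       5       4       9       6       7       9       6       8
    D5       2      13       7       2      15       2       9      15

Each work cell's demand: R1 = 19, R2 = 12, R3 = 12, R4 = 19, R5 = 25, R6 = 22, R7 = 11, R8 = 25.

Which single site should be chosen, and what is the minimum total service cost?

With exactly 1 open, each work cell uses its cheapest among the chosen.
{D4}: R1→D4 5·19=95, R2→D4 4·12=48, R3→D4 9·12=108, R4→D4 6·19=114, R5→D4 7·25=175, R6→D4 9·22=198, R7→D4 6·11=66, R8→D4 8·25=200. Service cost 1004.
{D3}: service cost 1026
{D2}: service cost 1132
Among all 5 size-1 choices, {D4} is lowest.

Choose D4 only; total service cost 1004.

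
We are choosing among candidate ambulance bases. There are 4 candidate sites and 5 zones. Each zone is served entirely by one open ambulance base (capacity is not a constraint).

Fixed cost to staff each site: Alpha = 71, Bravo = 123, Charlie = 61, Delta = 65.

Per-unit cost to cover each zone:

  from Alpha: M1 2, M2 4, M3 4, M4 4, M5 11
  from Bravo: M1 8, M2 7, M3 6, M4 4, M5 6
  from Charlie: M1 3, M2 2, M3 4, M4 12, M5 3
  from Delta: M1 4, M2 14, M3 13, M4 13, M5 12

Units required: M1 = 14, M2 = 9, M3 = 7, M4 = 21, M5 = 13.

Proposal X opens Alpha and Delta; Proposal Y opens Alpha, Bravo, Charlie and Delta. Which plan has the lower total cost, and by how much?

Proposal X: {Alpha, Delta}: M1→Alpha 2·14=28, M2→Alpha 4·9=36, M3→Alpha 4·7=28, M4→Alpha 4·21=84, M5→Alpha 11·13=143. Service 319; fixed 136; total 455.
Proposal Y: {Alpha, Bravo, Charlie, Delta}: M1→Alpha 2·14=28, M2→Charlie 2·9=18, M3→Alpha 4·7=28, M4→Alpha 4·21=84, M5→Charlie 3·13=39. Service 197; fixed 320; total 517.
Difference: |455 − 517| = 62.

Proposal X is cheaper by 62.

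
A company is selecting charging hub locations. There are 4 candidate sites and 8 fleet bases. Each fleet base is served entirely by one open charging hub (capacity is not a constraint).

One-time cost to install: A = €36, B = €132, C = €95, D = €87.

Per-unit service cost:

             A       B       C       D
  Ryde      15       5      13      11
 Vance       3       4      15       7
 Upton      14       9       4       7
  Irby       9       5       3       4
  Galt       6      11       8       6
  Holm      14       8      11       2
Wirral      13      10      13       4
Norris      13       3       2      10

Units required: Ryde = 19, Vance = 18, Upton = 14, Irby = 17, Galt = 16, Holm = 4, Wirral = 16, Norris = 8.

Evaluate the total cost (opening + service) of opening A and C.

Total cost: 903

Each fleet base is assigned to its cheapest site among the open ones.
{A, C}: Ryde→C 13·19=247, Vance→A 3·18=54, Upton→C 4·14=56, Irby→C 3·17=51, Galt→A 6·16=96, Holm→C 11·4=44, Wirral→A 13·16=208, Norris→C 2·8=16. Service 772; fixed 131; total 903.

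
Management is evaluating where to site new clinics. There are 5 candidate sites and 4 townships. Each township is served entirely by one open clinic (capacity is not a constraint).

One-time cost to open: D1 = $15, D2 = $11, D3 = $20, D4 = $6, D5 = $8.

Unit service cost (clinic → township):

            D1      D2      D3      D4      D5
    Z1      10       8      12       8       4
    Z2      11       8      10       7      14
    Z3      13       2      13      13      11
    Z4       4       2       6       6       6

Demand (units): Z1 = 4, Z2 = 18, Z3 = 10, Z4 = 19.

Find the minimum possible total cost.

Minimum total cost: 225

For any fixed open set, each township goes to its cheapest open site; total = fixed + service.
{D2, D4, D5}: Z1→D5 4·4=16, Z2→D4 7·18=126, Z3→D2 2·10=20, Z4→D2 2·19=38. Service 200; fixed 25; total 225.
{D2, D4}: Z1→D2 8·4=32, Z2→D4 7·18=126, Z3→D2 2·10=20, Z4→D2 2·19=38. Service 216; fixed 17; total 233.
{D2, D5}: Z1→D5 4·4=16, Z2→D2 8·18=144, Z3→D2 2·10=20, Z4→D2 2·19=38. Service 218; fixed 19; total 237.
{D1, D2, D3, D4, D5}: Z1→D5 4·4=16, Z2→D4 7·18=126, Z3→D2 2·10=20, Z4→D2 2·19=38. Service 200; fixed 60; total 260.
No other subset beats 225.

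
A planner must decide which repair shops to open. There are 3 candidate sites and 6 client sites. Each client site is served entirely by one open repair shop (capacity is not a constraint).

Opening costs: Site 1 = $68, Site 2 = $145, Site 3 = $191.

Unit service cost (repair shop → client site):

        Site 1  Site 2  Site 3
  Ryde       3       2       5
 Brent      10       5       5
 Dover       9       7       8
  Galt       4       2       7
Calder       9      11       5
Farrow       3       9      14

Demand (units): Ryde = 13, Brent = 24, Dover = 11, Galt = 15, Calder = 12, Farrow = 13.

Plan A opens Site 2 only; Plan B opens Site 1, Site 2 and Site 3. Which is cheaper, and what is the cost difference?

Plan A: {Site 2}: Ryde→Site 2 2·13=26, Brent→Site 2 5·24=120, Dover→Site 2 7·11=77, Galt→Site 2 2·15=30, Calder→Site 2 11·12=132, Farrow→Site 2 9·13=117. Service 502; fixed 145; total 647.
Plan B: {Site 1, Site 2, Site 3}: Ryde→Site 2 2·13=26, Brent→Site 2 5·24=120, Dover→Site 2 7·11=77, Galt→Site 2 2·15=30, Calder→Site 3 5·12=60, Farrow→Site 1 3·13=39. Service 352; fixed 404; total 756.
Difference: |647 − 756| = 109.

Plan A is cheaper by 109.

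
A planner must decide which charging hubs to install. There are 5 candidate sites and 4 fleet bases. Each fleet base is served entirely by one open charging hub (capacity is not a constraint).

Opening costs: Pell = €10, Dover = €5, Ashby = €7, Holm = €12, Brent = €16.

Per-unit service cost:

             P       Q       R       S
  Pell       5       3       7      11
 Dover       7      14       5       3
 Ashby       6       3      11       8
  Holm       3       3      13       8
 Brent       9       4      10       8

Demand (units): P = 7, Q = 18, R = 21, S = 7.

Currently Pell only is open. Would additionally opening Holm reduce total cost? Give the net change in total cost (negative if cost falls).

Current service cost with {Pell}: 313.
Adding Holm: each fleet base re-picks its cheapest; new service cost 278, saving 35.
Extra fixed cost: 12. Net change = 12 − 35 = -23.
(Totals: 323 → 300.)

Yes — net change −23 (cost falls by 23).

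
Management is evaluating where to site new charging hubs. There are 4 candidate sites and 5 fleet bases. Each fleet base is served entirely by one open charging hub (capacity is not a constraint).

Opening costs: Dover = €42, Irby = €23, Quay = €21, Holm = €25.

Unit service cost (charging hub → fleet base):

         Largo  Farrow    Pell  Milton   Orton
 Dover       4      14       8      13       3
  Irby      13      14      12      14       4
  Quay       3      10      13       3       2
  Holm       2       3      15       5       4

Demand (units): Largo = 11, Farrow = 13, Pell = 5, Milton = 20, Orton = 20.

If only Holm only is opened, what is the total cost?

Each fleet base is assigned to its cheapest site among the open ones.
{Holm}: Largo→Holm 2·11=22, Farrow→Holm 3·13=39, Pell→Holm 15·5=75, Milton→Holm 5·20=100, Orton→Holm 4·20=80. Service 316; fixed 25; total 341.

Total cost: 341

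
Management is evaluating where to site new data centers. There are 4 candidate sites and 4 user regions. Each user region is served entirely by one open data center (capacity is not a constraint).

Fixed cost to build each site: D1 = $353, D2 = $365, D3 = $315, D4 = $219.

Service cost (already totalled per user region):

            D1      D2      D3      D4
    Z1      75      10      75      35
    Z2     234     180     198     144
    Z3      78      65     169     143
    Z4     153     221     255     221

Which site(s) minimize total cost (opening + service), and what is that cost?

For any fixed open set, each user region goes to its cheapest open site; total = fixed + service.
{D4}: Z1→D4 35, Z2→D4 144, Z3→D4 143, Z4→D4 221. Service 543; fixed 219; total 762.
{D2}: Z1→D2 10, Z2→D2 180, Z3→D2 65, Z4→D2 221. Service 476; fixed 365; total 841.
{D1}: service 540 + fixed 353 = 893
{D1, D2, D3, D4}: Z1→D2 10, Z2→D4 144, Z3→D2 65, Z4→D1 153. Service 372; fixed 1252; total 1624.
No other subset beats 762.

Open D4 only; minimum total cost 762.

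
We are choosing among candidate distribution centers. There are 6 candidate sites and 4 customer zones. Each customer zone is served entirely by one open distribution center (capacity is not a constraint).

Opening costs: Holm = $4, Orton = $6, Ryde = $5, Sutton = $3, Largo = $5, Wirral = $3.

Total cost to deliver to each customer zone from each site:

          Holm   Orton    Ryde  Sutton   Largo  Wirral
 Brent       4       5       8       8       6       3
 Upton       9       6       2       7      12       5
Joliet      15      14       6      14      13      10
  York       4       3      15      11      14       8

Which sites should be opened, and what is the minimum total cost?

For any fixed open set, each customer zone goes to its cheapest open site; total = fixed + service.
{Holm, Ryde}: Brent→Holm 4, Upton→Ryde 2, Joliet→Ryde 6, York→Holm 4. Service 16; fixed 9; total 25.
{Holm, Ryde, Wirral}: Brent→Wirral 3, Upton→Ryde 2, Joliet→Ryde 6, York→Holm 4. Service 15; fixed 12; total 27.
{Orton, Ryde}: Brent→Orton 5, Upton→Ryde 2, Joliet→Ryde 6, York→Orton 3. Service 16; fixed 11; total 27.
{Holm, Orton, Ryde, Sutton, Largo, Wirral}: Brent→Wirral 3, Upton→Ryde 2, Joliet→Ryde 6, York→Orton 3. Service 14; fixed 26; total 40.
No other subset beats 25.

Open Holm and Ryde; minimum total cost 25.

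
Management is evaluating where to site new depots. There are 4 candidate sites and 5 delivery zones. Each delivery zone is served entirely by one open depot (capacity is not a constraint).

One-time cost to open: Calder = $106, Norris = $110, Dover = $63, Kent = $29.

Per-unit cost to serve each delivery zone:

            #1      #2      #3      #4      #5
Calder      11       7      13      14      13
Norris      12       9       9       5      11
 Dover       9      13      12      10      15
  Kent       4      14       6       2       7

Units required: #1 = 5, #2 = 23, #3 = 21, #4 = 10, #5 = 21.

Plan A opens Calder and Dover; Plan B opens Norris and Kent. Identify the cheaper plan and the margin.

Plan B is cheaper by 341.

Plan A: {Calder, Dover}: #1→Dover 9·5=45, #2→Calder 7·23=161, #3→Dover 12·21=252, #4→Dover 10·10=100, #5→Calder 13·21=273. Service 831; fixed 169; total 1000.
Plan B: {Norris, Kent}: #1→Kent 4·5=20, #2→Norris 9·23=207, #3→Kent 6·21=126, #4→Kent 2·10=20, #5→Kent 7·21=147. Service 520; fixed 139; total 659.
Difference: |1000 − 659| = 341.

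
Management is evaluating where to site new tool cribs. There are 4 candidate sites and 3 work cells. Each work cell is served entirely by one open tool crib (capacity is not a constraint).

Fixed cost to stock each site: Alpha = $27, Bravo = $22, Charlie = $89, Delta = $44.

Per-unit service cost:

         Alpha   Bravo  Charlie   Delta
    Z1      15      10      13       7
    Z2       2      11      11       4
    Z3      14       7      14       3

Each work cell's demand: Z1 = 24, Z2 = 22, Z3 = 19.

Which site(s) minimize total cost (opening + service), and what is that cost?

For any fixed open set, each work cell goes to its cheapest open site; total = fixed + service.
{Alpha, Delta}: Z1→Delta 7·24=168, Z2→Alpha 2·22=44, Z3→Delta 3·19=57. Service 269; fixed 71; total 340.
{Delta}: service 313 + fixed 44 = 357
{Alpha, Bravo, Delta}: service 269 + fixed 93 = 362
{Alpha, Bravo, Charlie, Delta}: Z1→Delta 7·24=168, Z2→Alpha 2·22=44, Z3→Delta 3·19=57. Service 269; fixed 182; total 451.
No other subset beats 340.

Open Alpha and Delta; minimum total cost 340.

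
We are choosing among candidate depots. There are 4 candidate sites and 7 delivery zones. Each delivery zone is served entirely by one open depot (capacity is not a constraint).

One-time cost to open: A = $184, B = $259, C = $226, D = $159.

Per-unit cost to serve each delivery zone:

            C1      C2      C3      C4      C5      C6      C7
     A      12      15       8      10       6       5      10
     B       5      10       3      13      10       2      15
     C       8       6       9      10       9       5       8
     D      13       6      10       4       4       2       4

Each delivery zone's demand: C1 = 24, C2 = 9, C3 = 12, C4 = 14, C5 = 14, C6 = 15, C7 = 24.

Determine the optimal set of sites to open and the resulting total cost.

Open B and D; minimum total cost 866.

For any fixed open set, each delivery zone goes to its cheapest open site; total = fixed + service.
{B, D}: C1→B 5·24=120, C2→D 6·9=54, C3→B 3·12=36, C4→D 4·14=56, C5→D 4·14=56, C6→B 2·15=30, C7→D 4·24=96. Service 448; fixed 418; total 866.
{D}: service 724 + fixed 159 = 883
{C, D}: C1→C 8·24=192, C2→C 6·9=54, C3→C 9·12=108, C4→D 4·14=56, C5→D 4·14=56, C6→D 2·15=30, C7→D 4·24=96. Service 592; fixed 385; total 977.
{A, B, C, D}: C1→B 5·24=120, C2→C 6·9=54, C3→B 3·12=36, C4→D 4·14=56, C5→D 4·14=56, C6→B 2·15=30, C7→D 4·24=96. Service 448; fixed 828; total 1276.
(All 15 nonempty subsets were checked; B and D is lowest.)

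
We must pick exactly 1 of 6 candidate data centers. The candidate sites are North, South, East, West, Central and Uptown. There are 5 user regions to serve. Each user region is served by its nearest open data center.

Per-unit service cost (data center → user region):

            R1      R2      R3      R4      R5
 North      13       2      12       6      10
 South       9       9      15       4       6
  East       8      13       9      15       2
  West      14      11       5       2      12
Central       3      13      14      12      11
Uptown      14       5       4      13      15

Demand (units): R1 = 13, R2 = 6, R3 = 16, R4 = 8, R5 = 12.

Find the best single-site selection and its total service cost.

With exactly 1 open, each user region uses its cheapest among the chosen.
{East}: R1→East 8·13=104, R2→East 13·6=78, R3→East 9·16=144, R4→East 15·8=120, R5→East 2·12=24. Service cost 470.
{West}: service cost 488
{South}: service cost 515
Among all 6 size-1 choices, {East} is lowest.

Choose East only; total service cost 470.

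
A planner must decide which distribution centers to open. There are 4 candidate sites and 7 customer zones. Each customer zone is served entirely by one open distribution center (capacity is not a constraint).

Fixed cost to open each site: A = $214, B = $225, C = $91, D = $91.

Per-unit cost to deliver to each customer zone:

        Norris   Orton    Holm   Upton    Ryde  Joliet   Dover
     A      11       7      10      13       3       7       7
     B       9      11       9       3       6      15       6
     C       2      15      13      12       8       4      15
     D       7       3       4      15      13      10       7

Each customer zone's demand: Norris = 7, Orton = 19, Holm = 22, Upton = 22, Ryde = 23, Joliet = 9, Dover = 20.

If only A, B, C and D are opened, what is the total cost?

Each customer zone is assigned to its cheapest site among the open ones.
{A, B, C, D}: Norris→C 2·7=14, Orton→D 3·19=57, Holm→D 4·22=88, Upton→B 3·22=66, Ryde→A 3·23=69, Joliet→C 4·9=36, Dover→B 6·20=120. Service 450; fixed 621; total 1071.

Total cost: 1071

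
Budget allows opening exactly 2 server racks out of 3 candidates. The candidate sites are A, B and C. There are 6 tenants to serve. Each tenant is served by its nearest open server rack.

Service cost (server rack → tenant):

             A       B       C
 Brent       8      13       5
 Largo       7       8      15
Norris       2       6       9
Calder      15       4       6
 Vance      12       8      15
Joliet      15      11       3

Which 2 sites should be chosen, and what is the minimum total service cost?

Choose B and C; total service cost 34.

With exactly 2 open, each tenant uses its cheapest among the chosen.
{B, C}: Brent→C 5, Largo→B 8, Norris→B 6, Calder→B 4, Vance→B 8, Joliet→C 3. Service cost 34.
{A, C}: service cost 35
{A, B}: service cost 40
Among all 3 size-2 choices, {B, C} is lowest.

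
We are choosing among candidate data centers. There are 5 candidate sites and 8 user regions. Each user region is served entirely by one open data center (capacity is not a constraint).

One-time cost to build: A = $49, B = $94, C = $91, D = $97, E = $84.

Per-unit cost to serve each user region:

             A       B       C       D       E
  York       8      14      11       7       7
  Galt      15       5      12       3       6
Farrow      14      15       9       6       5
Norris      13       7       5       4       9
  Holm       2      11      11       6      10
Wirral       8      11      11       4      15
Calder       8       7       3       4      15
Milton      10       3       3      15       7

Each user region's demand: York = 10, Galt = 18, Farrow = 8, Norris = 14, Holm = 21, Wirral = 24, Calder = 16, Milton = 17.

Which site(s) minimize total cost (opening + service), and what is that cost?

Open A, C and D; minimum total cost 702.

For any fixed open set, each user region goes to its cheapest open site; total = fixed + service.
{A, C, D}: York→D 7·10=70, Galt→D 3·18=54, Farrow→D 6·8=48, Norris→D 4·14=56, Holm→A 2·21=42, Wirral→D 4·24=96, Calder→C 3·16=48, Milton→C 3·17=51. Service 465; fixed 237; total 702.
{A, B, D}: service 481 + fixed 240 = 721
{C, D}: service 549 + fixed 188 = 737
{A, B, C, D, E}: service 457 + fixed 415 = 872
No other subset beats 702.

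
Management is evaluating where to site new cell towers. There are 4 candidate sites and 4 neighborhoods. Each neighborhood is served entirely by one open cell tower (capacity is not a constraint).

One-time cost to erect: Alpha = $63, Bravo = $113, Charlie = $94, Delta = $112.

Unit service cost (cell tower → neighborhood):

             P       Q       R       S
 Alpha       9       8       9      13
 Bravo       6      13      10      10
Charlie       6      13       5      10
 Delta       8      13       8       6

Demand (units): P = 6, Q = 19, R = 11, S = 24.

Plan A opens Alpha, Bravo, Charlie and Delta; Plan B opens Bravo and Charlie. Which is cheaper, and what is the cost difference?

Plan A: {Alpha, Bravo, Charlie, Delta}: P→Bravo 6·6=36, Q→Alpha 8·19=152, R→Charlie 5·11=55, S→Delta 6·24=144. Service 387; fixed 382; total 769.
Plan B: {Bravo, Charlie}: P→Bravo 6·6=36, Q→Bravo 13·19=247, R→Charlie 5·11=55, S→Bravo 10·24=240. Service 578; fixed 207; total 785.
Difference: |769 − 785| = 16.

Plan A is cheaper by 16.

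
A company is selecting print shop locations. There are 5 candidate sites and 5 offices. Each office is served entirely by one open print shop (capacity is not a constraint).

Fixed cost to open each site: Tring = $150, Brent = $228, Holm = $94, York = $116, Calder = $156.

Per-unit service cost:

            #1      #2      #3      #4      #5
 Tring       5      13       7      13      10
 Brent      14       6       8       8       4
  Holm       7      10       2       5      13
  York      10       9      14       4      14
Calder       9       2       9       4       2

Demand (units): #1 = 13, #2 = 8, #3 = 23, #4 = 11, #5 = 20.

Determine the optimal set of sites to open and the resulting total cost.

Open Holm and Calder; minimum total cost 487.

For any fixed open set, each office goes to its cheapest open site; total = fixed + service.
{Holm, Calder}: #1→Holm 7·13=91, #2→Calder 2·8=16, #3→Holm 2·23=46, #4→Calder 4·11=44, #5→Calder 2·20=40. Service 237; fixed 250; total 487.
{Calder}: service 424 + fixed 156 = 580
{Holm, York, Calder}: service 237 + fixed 366 = 603
{Tring, Brent, Holm, York, Calder}: #1→Tring 5·13=65, #2→Calder 2·8=16, #3→Holm 2·23=46, #4→York 4·11=44, #5→Calder 2·20=40. Service 211; fixed 744; total 955.
No other subset beats 487.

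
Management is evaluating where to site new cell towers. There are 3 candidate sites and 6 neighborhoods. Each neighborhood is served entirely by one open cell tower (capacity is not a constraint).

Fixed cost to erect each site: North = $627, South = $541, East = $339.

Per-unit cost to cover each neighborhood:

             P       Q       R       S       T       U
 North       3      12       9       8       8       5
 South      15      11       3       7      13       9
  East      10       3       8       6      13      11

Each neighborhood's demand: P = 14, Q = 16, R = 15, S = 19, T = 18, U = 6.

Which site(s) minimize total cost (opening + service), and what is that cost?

Open East only; minimum total cost 1061.

For any fixed open set, each neighborhood goes to its cheapest open site; total = fixed + service.
{East}: P→East 10·14=140, Q→East 3·16=48, R→East 8·15=120, S→East 6·19=114, T→East 13·18=234, U→East 11·6=66. Service 722; fixed 339; total 1061.
{North}: service 695 + fixed 627 = 1322
{South}: P→South 15·14=210, Q→South 11·16=176, R→South 3·15=45, S→South 7·19=133, T→South 13·18=234, U→South 9·6=54. Service 852; fixed 541; total 1393.
{North, South, East}: P→North 3·14=42, Q→East 3·16=48, R→South 3·15=45, S→East 6·19=114, T→North 8·18=144, U→North 5·6=30. Service 423; fixed 1507; total 1930.
No other subset beats 1061.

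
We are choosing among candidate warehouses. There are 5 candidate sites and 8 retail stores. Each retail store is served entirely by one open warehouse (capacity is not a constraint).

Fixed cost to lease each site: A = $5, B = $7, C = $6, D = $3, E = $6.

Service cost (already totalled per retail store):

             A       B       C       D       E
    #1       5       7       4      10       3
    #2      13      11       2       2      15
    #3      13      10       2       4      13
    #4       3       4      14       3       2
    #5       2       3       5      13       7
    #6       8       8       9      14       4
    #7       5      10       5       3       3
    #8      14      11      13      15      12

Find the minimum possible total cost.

Minimum total cost: 45

For any fixed open set, each retail store goes to its cheapest open site; total = fixed + service.
{C, E}: #1→E 3, #2→C 2, #3→C 2, #4→E 2, #5→C 5, #6→E 4, #7→E 3, #8→E 12. Service 33; fixed 12; total 45.
{A, D, E}: service 32 + fixed 14 = 46
{D, E}: service 37 + fixed 9 = 46
{A, B, C, D, E}: service 29 + fixed 27 = 56
No other subset beats 45.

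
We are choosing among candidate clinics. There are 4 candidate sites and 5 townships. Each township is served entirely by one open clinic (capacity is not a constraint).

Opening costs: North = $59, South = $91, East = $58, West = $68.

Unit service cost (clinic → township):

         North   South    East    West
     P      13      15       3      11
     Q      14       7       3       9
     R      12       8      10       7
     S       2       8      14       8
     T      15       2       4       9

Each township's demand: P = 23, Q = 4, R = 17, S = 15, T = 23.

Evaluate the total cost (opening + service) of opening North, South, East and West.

Each township is assigned to its cheapest site among the open ones.
{North, South, East, West}: P→East 3·23=69, Q→East 3·4=12, R→West 7·17=119, S→North 2·15=30, T→South 2·23=46. Service 276; fixed 276; total 552.

Total cost: 552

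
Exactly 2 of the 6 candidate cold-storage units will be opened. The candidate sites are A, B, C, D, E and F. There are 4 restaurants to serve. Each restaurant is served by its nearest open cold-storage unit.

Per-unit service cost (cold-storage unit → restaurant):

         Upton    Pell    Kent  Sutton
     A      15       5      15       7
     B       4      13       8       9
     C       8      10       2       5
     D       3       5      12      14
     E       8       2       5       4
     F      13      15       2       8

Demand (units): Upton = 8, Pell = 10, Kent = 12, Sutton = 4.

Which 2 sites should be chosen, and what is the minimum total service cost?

With exactly 2 open, each restaurant uses its cheapest among the chosen.
{C, D}: Upton→D 3·8=24, Pell→D 5·10=50, Kent→C 2·12=24, Sutton→C 5·4=20. Service cost 118.
{D, E}: service cost 120
{C, E}: service cost 124
Among all 15 size-2 choices, {C, D} is lowest.

Choose C and D; total service cost 118.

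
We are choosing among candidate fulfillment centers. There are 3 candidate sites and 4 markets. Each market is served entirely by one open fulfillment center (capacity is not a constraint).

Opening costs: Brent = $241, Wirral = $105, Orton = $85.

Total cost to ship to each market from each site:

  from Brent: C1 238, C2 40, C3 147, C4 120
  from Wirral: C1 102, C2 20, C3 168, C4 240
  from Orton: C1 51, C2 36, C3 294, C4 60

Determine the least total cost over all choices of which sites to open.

For any fixed open set, each market goes to its cheapest open site; total = fixed + service.
{Wirral, Orton}: C1→Orton 51, C2→Wirral 20, C3→Wirral 168, C4→Orton 60. Service 299; fixed 190; total 489.
{Orton}: service 441 + fixed 85 = 526
{Brent, Orton}: service 294 + fixed 326 = 620
{Brent, Wirral, Orton}: C1→Orton 51, C2→Wirral 20, C3→Brent 147, C4→Orton 60. Service 278; fixed 431; total 709.
No other subset beats 489.

Minimum total cost: 489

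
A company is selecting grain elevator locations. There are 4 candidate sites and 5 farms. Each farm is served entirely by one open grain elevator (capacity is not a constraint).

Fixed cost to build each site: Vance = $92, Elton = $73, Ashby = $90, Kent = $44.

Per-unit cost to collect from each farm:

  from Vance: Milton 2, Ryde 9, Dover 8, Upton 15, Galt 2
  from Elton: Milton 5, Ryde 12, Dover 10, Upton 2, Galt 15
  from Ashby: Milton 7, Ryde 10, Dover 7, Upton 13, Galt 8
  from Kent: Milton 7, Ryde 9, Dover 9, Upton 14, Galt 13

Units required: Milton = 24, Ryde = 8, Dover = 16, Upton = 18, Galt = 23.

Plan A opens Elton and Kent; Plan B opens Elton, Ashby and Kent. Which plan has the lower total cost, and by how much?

Plan B is cheaper by 57.

Plan A: {Elton, Kent}: Milton→Elton 5·24=120, Ryde→Kent 9·8=72, Dover→Kent 9·16=144, Upton→Elton 2·18=36, Galt→Kent 13·23=299. Service 671; fixed 117; total 788.
Plan B: {Elton, Ashby, Kent}: Milton→Elton 5·24=120, Ryde→Kent 9·8=72, Dover→Ashby 7·16=112, Upton→Elton 2·18=36, Galt→Ashby 8·23=184. Service 524; fixed 207; total 731.
Difference: |788 − 731| = 57.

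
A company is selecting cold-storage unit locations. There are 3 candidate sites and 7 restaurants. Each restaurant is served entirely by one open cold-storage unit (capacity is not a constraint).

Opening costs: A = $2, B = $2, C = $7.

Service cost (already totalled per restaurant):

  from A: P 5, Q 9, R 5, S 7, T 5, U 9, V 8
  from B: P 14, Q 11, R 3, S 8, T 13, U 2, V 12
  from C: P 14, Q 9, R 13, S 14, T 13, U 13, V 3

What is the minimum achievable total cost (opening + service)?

For any fixed open set, each restaurant goes to its cheapest open site; total = fixed + service.
{A, B}: P→A 5, Q→A 9, R→B 3, S→A 7, T→A 5, U→B 2, V→A 8. Service 39; fixed 4; total 43.
{A, B, C}: service 34 + fixed 11 = 45
{A}: P→A 5, Q→A 9, R→A 5, S→A 7, T→A 5, U→A 9, V→A 8. Service 48; fixed 2; total 50.
(All 7 nonempty subsets were checked; A and B is lowest.)

Minimum total cost: 43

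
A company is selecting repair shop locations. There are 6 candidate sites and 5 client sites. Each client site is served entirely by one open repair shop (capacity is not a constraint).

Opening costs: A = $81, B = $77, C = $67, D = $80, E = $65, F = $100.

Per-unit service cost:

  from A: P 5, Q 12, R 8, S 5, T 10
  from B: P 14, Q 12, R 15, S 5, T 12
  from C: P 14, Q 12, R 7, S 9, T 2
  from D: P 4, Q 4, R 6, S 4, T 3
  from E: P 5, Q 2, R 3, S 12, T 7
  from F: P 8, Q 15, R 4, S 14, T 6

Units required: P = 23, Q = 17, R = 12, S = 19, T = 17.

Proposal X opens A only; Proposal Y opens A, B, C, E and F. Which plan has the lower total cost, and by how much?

Proposal Y is cheaper by 57.

Proposal X: {A}: P→A 5·23=115, Q→A 12·17=204, R→A 8·12=96, S→A 5·19=95, T→A 10·17=170. Service 680; fixed 81; total 761.
Proposal Y: {A, B, C, E, F}: P→A 5·23=115, Q→E 2·17=34, R→E 3·12=36, S→A 5·19=95, T→C 2·17=34. Service 314; fixed 390; total 704.
Difference: |761 − 704| = 57.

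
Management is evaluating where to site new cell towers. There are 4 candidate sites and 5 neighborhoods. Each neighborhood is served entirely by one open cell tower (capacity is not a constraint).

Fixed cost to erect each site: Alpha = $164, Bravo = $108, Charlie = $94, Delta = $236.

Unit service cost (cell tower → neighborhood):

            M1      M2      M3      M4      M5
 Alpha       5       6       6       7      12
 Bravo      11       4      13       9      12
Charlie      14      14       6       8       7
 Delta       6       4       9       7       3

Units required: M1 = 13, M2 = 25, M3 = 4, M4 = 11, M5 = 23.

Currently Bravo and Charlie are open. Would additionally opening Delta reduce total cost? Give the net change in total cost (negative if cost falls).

Current service cost with {Bravo, Charlie}: 516.
Adding Delta: each neighborhood re-picks its cheapest; new service cost 348, saving 168.
Extra fixed cost: 236. Net change = 236 − 168 = 68.
(Totals: 718 → 786.)

No — net change +68 (cost rises by 68).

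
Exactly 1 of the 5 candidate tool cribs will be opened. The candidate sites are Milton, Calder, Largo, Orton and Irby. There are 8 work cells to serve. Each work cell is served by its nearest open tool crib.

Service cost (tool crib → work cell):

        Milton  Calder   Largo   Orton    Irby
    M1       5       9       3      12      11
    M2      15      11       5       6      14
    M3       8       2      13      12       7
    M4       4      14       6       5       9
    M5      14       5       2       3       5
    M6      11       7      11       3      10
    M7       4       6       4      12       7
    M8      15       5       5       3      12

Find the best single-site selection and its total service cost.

With exactly 1 open, each work cell uses its cheapest among the chosen.
{Largo}: M1→Largo 3, M2→Largo 5, M3→Largo 13, M4→Largo 6, M5→Largo 2, M6→Largo 11, M7→Largo 4, M8→Largo 5. Service cost 49.
{Orton}: service cost 56
{Calder}: service cost 59
Among all 5 size-1 choices, {Largo} is lowest.

Choose Largo only; total service cost 49.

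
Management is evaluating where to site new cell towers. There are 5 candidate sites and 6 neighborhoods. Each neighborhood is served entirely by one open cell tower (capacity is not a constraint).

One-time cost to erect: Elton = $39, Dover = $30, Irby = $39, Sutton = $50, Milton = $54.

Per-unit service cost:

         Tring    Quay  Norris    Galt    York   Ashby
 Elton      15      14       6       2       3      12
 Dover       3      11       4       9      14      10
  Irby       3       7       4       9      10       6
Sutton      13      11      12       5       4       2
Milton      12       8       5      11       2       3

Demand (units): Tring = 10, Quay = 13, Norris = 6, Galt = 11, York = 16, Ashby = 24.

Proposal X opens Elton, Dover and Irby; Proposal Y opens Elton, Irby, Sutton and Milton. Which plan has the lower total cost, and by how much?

Proposal X: {Elton, Dover, Irby}: Tring→Dover 3·10=30, Quay→Irby 7·13=91, Norris→Dover 4·6=24, Galt→Elton 2·11=22, York→Elton 3·16=48, Ashby→Irby 6·24=144. Service 359; fixed 108; total 467.
Proposal Y: {Elton, Irby, Sutton, Milton}: Tring→Irby 3·10=30, Quay→Irby 7·13=91, Norris→Irby 4·6=24, Galt→Elton 2·11=22, York→Milton 2·16=32, Ashby→Sutton 2·24=48. Service 247; fixed 182; total 429.
Difference: |467 − 429| = 38.

Proposal Y is cheaper by 38.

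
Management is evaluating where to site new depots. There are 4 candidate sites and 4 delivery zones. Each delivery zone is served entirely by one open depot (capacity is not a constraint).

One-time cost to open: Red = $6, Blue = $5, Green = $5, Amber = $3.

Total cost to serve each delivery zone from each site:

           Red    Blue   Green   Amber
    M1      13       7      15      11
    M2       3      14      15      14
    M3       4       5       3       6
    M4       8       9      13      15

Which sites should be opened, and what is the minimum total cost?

For any fixed open set, each delivery zone goes to its cheapest open site; total = fixed + service.
{Red, Blue}: M1→Blue 7, M2→Red 3, M3→Red 4, M4→Red 8. Service 22; fixed 11; total 33.
{Red}: service 28 + fixed 6 = 34
{Red, Amber}: M1→Amber 11, M2→Red 3, M3→Red 4, M4→Red 8. Service 26; fixed 9; total 35.
{Red, Blue, Green, Amber}: M1→Blue 7, M2→Red 3, M3→Green 3, M4→Red 8. Service 21; fixed 19; total 40.
(All 15 nonempty subsets were checked; Red and Blue is lowest.)

Open Red and Blue; minimum total cost 33.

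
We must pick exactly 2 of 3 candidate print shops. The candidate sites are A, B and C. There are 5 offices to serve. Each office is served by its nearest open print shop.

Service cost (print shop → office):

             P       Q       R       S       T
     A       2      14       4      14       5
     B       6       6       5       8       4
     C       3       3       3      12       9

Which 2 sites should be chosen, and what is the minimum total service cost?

With exactly 2 open, each office uses its cheapest among the chosen.
{B, C}: P→C 3, Q→C 3, R→C 3, S→B 8, T→B 4. Service cost 21.
{A, B}: service cost 24
{A, C}: service cost 25
Among all 3 size-2 choices, {B, C} is lowest.

Choose B and C; total service cost 21.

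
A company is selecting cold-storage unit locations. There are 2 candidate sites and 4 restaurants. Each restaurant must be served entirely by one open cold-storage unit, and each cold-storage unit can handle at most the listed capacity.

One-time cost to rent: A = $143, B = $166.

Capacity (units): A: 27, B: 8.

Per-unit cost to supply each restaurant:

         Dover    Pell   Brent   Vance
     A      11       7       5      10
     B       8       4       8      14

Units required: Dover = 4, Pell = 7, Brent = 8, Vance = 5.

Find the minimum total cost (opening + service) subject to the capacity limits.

Minimum total cost: 326

Open {A}: Dover→A 11·4=44, Pell→A 7·7=49, Brent→A 5·8=40, Vance→A 10·5=50.
Loads: A carries 24/27. Service 183; fixed 143; total 326.
Next best feasible plan costs 471.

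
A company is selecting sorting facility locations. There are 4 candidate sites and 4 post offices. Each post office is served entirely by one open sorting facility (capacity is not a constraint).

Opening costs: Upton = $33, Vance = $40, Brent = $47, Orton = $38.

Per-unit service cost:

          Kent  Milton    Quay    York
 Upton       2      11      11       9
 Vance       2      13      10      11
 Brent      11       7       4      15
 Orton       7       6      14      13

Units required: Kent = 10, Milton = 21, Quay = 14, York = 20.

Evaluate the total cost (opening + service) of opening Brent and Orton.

Total cost: 597

Each post office is assigned to its cheapest site among the open ones.
{Brent, Orton}: Kent→Orton 7·10=70, Milton→Orton 6·21=126, Quay→Brent 4·14=56, York→Orton 13·20=260. Service 512; fixed 85; total 597.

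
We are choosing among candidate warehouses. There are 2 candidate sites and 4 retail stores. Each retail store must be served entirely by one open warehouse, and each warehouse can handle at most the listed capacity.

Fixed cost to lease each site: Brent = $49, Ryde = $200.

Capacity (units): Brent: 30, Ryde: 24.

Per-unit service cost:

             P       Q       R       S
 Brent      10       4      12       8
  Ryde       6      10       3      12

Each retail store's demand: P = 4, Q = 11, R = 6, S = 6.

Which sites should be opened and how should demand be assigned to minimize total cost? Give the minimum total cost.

Open {Brent}: P→Brent 10·4=40, Q→Brent 4·11=44, R→Brent 12·6=72, S→Brent 8·6=48.
Loads: Brent carries 27/30. Service 204; fixed 49; total 253.
Next best feasible plan costs 383.

Minimum total cost: 253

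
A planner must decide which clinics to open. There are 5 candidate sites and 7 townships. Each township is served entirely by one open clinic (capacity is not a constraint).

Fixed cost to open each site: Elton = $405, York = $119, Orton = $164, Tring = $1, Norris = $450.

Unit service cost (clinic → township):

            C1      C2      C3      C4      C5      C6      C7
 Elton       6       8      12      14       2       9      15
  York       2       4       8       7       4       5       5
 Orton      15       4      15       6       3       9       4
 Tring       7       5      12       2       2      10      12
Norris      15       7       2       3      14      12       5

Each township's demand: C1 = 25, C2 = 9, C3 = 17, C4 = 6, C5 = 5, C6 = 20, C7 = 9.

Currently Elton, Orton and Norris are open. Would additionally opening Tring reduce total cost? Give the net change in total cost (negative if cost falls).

Current service cost with {Elton, Orton, Norris}: 464.
Adding Tring: each township re-picks its cheapest; new service cost 458, saving 6.
Extra fixed cost: 1. Net change = 1 − 6 = -5.
(Totals: 1483 → 1478.)

Yes — net change −5 (cost falls by 5).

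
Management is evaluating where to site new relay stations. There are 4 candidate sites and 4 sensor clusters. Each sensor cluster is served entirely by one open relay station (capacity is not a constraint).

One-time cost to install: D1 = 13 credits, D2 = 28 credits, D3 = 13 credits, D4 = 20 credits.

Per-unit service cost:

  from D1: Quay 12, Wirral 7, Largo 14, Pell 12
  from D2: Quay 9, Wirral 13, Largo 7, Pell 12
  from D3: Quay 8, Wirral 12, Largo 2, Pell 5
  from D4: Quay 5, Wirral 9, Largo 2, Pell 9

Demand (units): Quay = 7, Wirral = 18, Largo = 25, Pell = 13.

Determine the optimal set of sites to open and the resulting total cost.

Open D1, D3 and D4; minimum total cost 322.

For any fixed open set, each sensor cluster goes to its cheapest open site; total = fixed + service.
{D1, D3, D4}: Quay→D4 5·7=35, Wirral→D1 7·18=126, Largo→D3 2·25=50, Pell→D3 5·13=65. Service 276; fixed 46; total 322.
{D1, D3}: service 297 + fixed 26 = 323
{D3, D4}: service 312 + fixed 33 = 345
{D1, D2, D3, D4}: Quay→D4 5·7=35, Wirral→D1 7·18=126, Largo→D3 2·25=50, Pell→D3 5·13=65. Service 276; fixed 74; total 350.
(All 15 nonempty subsets were checked; D1, D3 and D4 is lowest.)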